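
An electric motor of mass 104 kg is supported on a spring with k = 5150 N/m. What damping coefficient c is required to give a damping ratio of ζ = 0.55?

805 N·s/m

c_c = 2√(k·m) = 2√(5150 × 104) = 1464 N·s/m.
c = ζ·c_c = 0.55 × 1464 = 805.0 N·s/m.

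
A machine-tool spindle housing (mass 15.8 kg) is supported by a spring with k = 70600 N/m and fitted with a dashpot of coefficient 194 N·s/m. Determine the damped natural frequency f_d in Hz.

10.6 Hz

ω_n = √(k/m) = √(70600/15.8) = 66.85 rad/s.
Critical damping c_c = 2√(k·m) = 2√(70600 × 15.8) = 2112 N·s/m, so ζ = c/c_c = 194/2112 = 0.09184.
ω_d = ω_n√(1 − ζ²) = 66.85 × √(1 − 0.00843) = 66.56 rad/s.
f_d = ω_d/(2π) = 10.59 Hz.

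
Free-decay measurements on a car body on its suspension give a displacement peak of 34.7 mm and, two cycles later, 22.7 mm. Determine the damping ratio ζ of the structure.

0.0338

Logarithmic decrement δ = (1/n)·ln(x₀/x_n) = (1/2)·ln(34.7/22.7) = (1/2)·ln(1.529) = 0.2122.
ζ = δ/√(4π² + δ²) = 0.2122/√(39.48 + 0.0450) = 0.2122/6.287 = 0.03375.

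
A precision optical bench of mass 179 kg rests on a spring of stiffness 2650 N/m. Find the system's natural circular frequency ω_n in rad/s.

3.85 rad/s

ω_n = √(k/m) = √(2650/179) = √14.80 = 3.848 rad/s.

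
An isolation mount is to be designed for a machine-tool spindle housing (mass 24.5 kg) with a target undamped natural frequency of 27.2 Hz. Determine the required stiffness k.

ω_n = 2πf_n = 2π × 27.2 = 170.9 rad/s.
k = m·ω_n² = 24.5 × 170.9² = 24.5 × 29210 = 715600 N/m.

716000 N/m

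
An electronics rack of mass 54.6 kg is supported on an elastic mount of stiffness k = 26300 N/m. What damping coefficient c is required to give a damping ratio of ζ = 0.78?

1870 N·s/m

c_c = 2√(k·m) = 2√(26300 × 54.6) = 2397 N·s/m.
c = ζ·c_c = 0.78 × 2397 = 1869 N·s/m.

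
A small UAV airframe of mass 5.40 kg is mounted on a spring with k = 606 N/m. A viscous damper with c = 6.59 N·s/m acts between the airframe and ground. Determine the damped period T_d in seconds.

ω_n = √(k/m) = √(606.0/5.40) = 10.59 rad/s.
Critical damping c_c = 2√(k·m) = 2√(606.0 × 5.40) = 114.4 N·s/m, so ζ = c/c_c = 6.59/114.4 = 0.05760.
ω_d = ω_n√(1 − ζ²) = 10.59 × √(1 − 0.00332) = 10.58 rad/s.
T_d = 2π/ω_d = 0.5941 s.

0.594 s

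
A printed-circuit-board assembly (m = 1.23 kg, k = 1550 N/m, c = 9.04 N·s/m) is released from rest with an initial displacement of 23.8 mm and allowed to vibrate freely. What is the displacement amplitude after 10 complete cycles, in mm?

ζ = c/(2√(km)) = 9.04/(2√(1550 × 1.23)) = 9.04/87.33 = 0.1035.
Logarithmic decrement δ = 2πζ/√(1 − ζ²) = 2π × 0.1035/√(1 − 0.0107) = 0.6539.
After n cycles, x_n/x₀ = e^(−nδ), so x_10 = 23.8 × e^(−10 × 0.6539) = 23.8 × 0.001445 = 0.03440 mm.

0.0344 mm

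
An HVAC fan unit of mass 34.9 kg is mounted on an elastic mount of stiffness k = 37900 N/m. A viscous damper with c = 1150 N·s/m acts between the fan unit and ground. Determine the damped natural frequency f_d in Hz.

ω_n = √(k/m) = √(37900/34.9) = 32.95 rad/s.
Critical damping c_c = 2√(k·m) = 2√(37900 × 34.9) = 2300 N·s/m, so ζ = c/c_c = 1150/2300 = 0.5000.
ω_d = ω_n√(1 − ζ²) = 32.95 × √(1 − 0.250) = 28.54 rad/s.
f_d = ω_d/(2π) = 4.542 Hz.

4.54 Hz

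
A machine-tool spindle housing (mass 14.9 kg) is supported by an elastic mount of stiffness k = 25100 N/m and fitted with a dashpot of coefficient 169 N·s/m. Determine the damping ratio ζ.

0.138

ω_n = √(k/m) = √(25100/14.9) = 41.04 rad/s.
Critical damping c_c = 2√(k·m) = 2√(25100 × 14.9) = 1223 N·s/m, so ζ = c/c_c = 169/1223 = 0.1382.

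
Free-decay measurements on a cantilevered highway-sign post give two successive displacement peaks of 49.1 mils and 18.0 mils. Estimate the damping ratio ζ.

0.158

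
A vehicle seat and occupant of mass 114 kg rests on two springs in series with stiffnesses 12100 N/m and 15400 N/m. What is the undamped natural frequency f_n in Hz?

Series springs: 1/k_eq = 1/12100 + 1/15400 = 0.0001476, so k_eq = 6776 N/m.
ω_n = √(k_eq/m) = √(6776/114) = √59.44 = 7.710 rad/s.
f_n = ω_n/(2π) = 7.710/6.283 = 1.227 Hz.

1.23 Hz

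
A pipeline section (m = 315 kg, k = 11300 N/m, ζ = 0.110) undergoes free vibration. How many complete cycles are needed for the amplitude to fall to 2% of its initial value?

6 cycles

Logarithmic decrement δ = 2πζ/√(1 − ζ²) = 2π × 0.1100/√(1 − 0.0121) = 0.6954.
x_n/x₀ = e^(−nδ) ≤ 0.02; take ln: n ≥ ln(1/0.02)/δ = 3.912/0.6954 = 5.626.
So 6 complete cycles are required.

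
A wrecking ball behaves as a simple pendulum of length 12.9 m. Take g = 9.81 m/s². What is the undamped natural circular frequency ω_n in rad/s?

For a simple pendulum ω_n = √(g/L) = √(9.81/12.9) = √0.7605 = 0.8720 rad/s.

0.872 rad/s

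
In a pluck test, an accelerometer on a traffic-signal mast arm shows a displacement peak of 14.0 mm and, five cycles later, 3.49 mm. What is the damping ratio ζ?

Logarithmic decrement δ = (1/n)·ln(x₀/x_n) = (1/5)·ln(14.0/3.49) = (1/5)·ln(4.011) = 0.2778.
ζ = δ/√(4π² + δ²) = 0.2778/√(39.48 + 0.0772) = 0.2778/6.289 = 0.04418.

0.0442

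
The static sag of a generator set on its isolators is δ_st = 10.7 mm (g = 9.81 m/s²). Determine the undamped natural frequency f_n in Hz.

4.82 Hz

ω_n = √(g/δ_st) = √(9.81/0.0107) = √916.8 = 30.28 rad/s.
f_n = ω_n/(2π) = 30.28/6.283 = 4.819 Hz.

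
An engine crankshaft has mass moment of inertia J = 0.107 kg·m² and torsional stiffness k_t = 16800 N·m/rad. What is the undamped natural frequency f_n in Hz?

ω_n = √(k_t/J) = √(16800/0.107) = √157000 = 396.2 rad/s.
f_n = ω_n/(2π) = 396.2/6.283 = 63.06 Hz.

63.1 Hz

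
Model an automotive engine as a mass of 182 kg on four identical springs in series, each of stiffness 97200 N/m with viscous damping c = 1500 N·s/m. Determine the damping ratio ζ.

Series springs: 1/k_eq = 4/97200, so k_eq = 97200/4 = 24300 N/m.
ω_n = √(k_eq/m) = √(24300/182) = 11.55 rad/s.
Critical damping c_c = 2√(k_eq·m) = 2√(24300 × 182) = 4206 N·s/m, so ζ = c/c_c = 1500/4206 = 0.3566.

0.357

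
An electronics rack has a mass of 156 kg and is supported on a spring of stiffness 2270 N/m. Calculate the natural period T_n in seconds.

1.65 s

ω_n = √(k/m) = √(2270/156) = √14.55 = 3.815 rad/s.
T_n = 2π/ω_n = 6.283/3.815 = 1.647 s.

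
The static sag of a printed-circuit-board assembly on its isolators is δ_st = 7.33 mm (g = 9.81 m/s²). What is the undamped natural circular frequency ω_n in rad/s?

36.6 rad/s

ω_n = √(g/δ_st) = √(9.81/0.00733) = √1338 = 36.58 rad/s.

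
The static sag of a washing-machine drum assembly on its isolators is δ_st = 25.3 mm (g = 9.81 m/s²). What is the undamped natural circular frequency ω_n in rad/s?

19.7 rad/s

ω_n = √(g/δ_st) = √(9.81/0.0253) = √387.7 = 19.69 rad/s.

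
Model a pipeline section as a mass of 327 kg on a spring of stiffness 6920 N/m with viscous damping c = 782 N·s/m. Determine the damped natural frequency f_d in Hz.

ω_n = √(k/m) = √(6920/327) = 4.600 rad/s.
Critical damping c_c = 2√(k·m) = 2√(6920 × 327) = 3009 N·s/m, so ζ = c/c_c = 782/3009 = 0.2599.
ω_d = ω_n√(1 − ζ²) = 4.600 × √(1 − 0.0676) = 4.442 rad/s.
f_d = ω_d/(2π) = 0.7070 Hz.

0.707 Hz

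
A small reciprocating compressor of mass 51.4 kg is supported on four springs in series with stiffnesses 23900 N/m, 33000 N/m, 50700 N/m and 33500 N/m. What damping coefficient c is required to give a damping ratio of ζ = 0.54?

Series springs: 1/k_eq = 1/23900 + 1/33000 + 1/50700 + 1/33500 = 0.0001217, so k_eq = 8216 N/m.
c_c = 2√(k_eq·m) = 2√(8216 × 51.4) = 1300 N·s/m.
c = ζ·c_c = 0.54 × 1300 = 701.8 N·s/m.

702 N·s/m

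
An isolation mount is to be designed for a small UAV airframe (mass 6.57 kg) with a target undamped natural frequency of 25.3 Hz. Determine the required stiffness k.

166000 N/m

ω_n = 2πf_n = 2π × 25.3 = 159.0 rad/s.
k = m·ω_n² = 6.57 × 159.0² = 6.57 × 25270 = 166000 N/m.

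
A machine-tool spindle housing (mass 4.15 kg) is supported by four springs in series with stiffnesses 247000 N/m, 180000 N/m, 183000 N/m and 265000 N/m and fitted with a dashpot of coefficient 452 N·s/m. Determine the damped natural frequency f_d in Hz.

Series springs: 1/k_eq = 1/247000 + 1/180000 + 1/183000 + 1/265000 = 1.884×10^-5, so k_eq = 53070 N/m.
ω_n = √(k_eq/m) = √(53070/4.15) = 113.1 rad/s.
Critical damping c_c = 2√(k_eq·m) = 2√(53070 × 4.15) = 938.6 N·s/m, so ζ = c/c_c = 452/938.6 = 0.4816.
ω_d = ω_n√(1 − ζ²) = 113.1 × √(1 − 0.232) = 99.11 rad/s.
f_d = ω_d/(2π) = 15.77 Hz.

15.8 Hz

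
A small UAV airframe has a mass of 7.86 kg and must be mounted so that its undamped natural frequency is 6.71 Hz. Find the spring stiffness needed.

ω_n = 2πf_n = 2π × 6.71 = 42.16 rad/s.
k = m·ω_n² = 7.86 × 42.16² = 7.86 × 1777 = 13970 N/m.

14000 N/m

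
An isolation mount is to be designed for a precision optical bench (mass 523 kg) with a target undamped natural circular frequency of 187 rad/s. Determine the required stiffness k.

18300000 N/m

k = m·ω_n² = 523 × 187.0² = 523 × 34970 = 18290000 N/m.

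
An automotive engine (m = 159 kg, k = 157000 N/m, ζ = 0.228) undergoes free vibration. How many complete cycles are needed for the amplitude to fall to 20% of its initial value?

Logarithmic decrement δ = 2πζ/√(1 − ζ²) = 2π × 0.2280/√(1 − 0.0520) = 1.471.
x_n/x₀ = e^(−nδ) ≤ 0.2; take ln: n ≥ ln(1/0.2)/δ = 1.609/1.471 = 1.094.
So 2 complete cycles are required.

2 cycles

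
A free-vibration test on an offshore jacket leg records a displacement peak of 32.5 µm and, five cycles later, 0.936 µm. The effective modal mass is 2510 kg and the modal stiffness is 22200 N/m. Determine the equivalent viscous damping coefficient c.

1680 N·s/m

Logarithmic decrement δ = (1/n)·ln(x₀/x_n) = (1/5)·ln(32.5/0.936) = (1/5)·ln(34.72) = 0.7095.
ζ = δ/√(4π² + δ²) = 0.7095/√(39.48 + 0.503) = 0.7095/6.323 = 0.1122.
c = ζ · 2√(km) = 0.1122 × 2√(22200 × 2510) = 0.1122 × 14930 = 1675 N·s/m.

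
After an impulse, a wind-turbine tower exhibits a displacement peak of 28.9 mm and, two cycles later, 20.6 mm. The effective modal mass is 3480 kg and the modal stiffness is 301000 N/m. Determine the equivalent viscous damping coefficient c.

1740 N·s/m

Logarithmic decrement δ = (1/n)·ln(x₀/x_n) = (1/2)·ln(28.9/20.6) = (1/2)·ln(1.403) = 0.1693.
ζ = δ/√(4π² + δ²) = 0.1693/√(39.48 + 0.0287) = 0.1693/6.285 = 0.02693.
c = ζ · 2√(km) = 0.02693 × 2√(301000 × 3480) = 0.02693 × 64730 = 1743 N·s/m.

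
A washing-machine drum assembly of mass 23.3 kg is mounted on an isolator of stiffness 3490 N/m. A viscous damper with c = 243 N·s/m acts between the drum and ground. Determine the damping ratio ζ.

0.426

ω_n = √(k/m) = √(3490/23.3) = 12.24 rad/s.
Critical damping c_c = 2√(k·m) = 2√(3490 × 23.3) = 570.3 N·s/m, so ζ = c/c_c = 243/570.3 = 0.4261.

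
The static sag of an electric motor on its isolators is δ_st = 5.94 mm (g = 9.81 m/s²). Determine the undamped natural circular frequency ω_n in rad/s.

ω_n = √(g/δ_st) = √(9.81/0.00594) = √1652 = 40.64 rad/s.

40.6 rad/s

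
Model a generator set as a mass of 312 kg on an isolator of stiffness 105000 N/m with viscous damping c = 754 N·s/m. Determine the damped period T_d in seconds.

0.343 s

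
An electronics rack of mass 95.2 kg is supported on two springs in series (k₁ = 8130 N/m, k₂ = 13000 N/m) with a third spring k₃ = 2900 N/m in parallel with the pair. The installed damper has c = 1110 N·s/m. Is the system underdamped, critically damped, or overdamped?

Series pair: k_s = k₁k₂/(k₁+k₂) = (8130)(13000)/(8130 + 13000) = 5002 N/m. In parallel with k₃: k_eq = 5002 + 2900 = 7902 N/m.
c_c = 2√(k_eq·m) = 1735 N·s/m; ζ = c/c_c = 1110/1735 = 0.640.
Since ζ < 1 the system is underdamped.

underdamped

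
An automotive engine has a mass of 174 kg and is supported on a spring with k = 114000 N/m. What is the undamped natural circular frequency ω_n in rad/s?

25.6 rad/s

ω_n = √(k/m) = √(114000/174) = √655.2 = 25.60 rad/s.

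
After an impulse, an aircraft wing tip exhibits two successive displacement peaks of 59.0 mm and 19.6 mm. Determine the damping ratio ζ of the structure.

0.173

Logarithmic decrement δ = (1/n)·ln(x₀/x_n) = (1/1)·ln(59.0/19.6) = (1/1)·ln(3.010) = 1.102.
ζ = δ/√(4π² + δ²) = 1.102/√(39.48 + 1.21) = 1.102/6.379 = 0.1728.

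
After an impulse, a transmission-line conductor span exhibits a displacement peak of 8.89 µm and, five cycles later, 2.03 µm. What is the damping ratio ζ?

0.0470

Logarithmic decrement δ = (1/n)·ln(x₀/x_n) = (1/5)·ln(8.89/2.03) = (1/5)·ln(4.379) = 0.2954.
ζ = δ/√(4π² + δ²) = 0.2954/√(39.48 + 0.0872) = 0.2954/6.290 = 0.04696.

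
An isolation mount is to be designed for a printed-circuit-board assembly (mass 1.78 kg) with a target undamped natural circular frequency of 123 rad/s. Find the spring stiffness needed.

26900 N/m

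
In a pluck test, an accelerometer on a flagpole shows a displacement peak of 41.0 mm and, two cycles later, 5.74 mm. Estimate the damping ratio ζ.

Logarithmic decrement δ = (1/n)·ln(x₀/x_n) = (1/2)·ln(41.0/5.74) = (1/2)·ln(7.143) = 0.9831.
ζ = δ/√(4π² + δ²) = 0.9831/√(39.48 + 0.966) = 0.9831/6.360 = 0.1546.

0.155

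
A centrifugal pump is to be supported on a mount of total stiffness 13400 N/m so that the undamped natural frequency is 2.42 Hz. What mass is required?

ω_n = 2πf_n = 2π × 2.42 = 15.21 rad/s.
m = k/ω_n² = 13400/15.21² = 13400/231.2 = 57.96 kg.

58.0 kg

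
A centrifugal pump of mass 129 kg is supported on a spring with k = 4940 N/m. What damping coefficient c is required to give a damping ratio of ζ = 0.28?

447 N·s/m

c_c = 2√(k·m) = 2√(4940 × 129) = 1597 N·s/m.
c = ζ·c_c = 0.28 × 1597 = 447.0 N·s/m.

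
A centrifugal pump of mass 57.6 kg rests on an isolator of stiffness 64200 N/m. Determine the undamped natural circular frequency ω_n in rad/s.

ω_n = √(k/m) = √(64200/57.6) = √1115 = 33.39 rad/s.

33.4 rad/s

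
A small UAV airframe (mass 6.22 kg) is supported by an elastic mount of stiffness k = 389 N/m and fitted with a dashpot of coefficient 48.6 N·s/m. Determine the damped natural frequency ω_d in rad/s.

ω_n = √(k/m) = √(389.0/6.22) = 7.908 rad/s.
Critical damping c_c = 2√(k·m) = 2√(389.0 × 6.22) = 98.38 N·s/m, so ζ = c/c_c = 48.6/98.38 = 0.4940.
ω_d = ω_n√(1 − ζ²) = 7.908 × √(1 − 0.244) = 6.876 rad/s.

6.88 rad/s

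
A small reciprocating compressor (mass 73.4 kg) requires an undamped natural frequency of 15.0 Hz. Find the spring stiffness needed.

652000 N/m

ω_n = 2πf_n = 2π × 15.0 = 94.25 rad/s.
k = m·ω_n² = 73.4 × 94.25² = 73.4 × 8883 = 652000 N/m.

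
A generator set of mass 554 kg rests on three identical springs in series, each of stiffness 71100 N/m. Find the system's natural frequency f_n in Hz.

Series springs: 1/k_eq = 3/71100, so k_eq = 71100/3 = 23700 N/m.
ω_n = √(k_eq/m) = √(23700/554) = √42.78 = 6.541 rad/s.
f_n = ω_n/(2π) = 6.541/6.283 = 1.041 Hz.

1.04 Hz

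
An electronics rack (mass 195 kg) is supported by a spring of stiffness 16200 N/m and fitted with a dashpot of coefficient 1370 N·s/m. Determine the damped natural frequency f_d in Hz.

1.34 Hz

ω_n = √(k/m) = √(16200/195) = 9.115 rad/s.
Critical damping c_c = 2√(k·m) = 2√(16200 × 195) = 3555 N·s/m, so ζ = c/c_c = 1370/3555 = 0.3854.
ω_d = ω_n√(1 − ζ²) = 9.115 × √(1 − 0.149) = 8.411 rad/s.
f_d = ω_d/(2π) = 1.339 Hz.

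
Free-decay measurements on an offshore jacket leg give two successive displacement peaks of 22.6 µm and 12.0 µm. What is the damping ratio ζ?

Logarithmic decrement δ = (1/n)·ln(x₀/x_n) = (1/1)·ln(22.6/12.0) = (1/1)·ln(1.883) = 0.6330.
ζ = δ/√(4π² + δ²) = 0.6330/√(39.48 + 0.401) = 0.6330/6.315 = 0.1002.

0.100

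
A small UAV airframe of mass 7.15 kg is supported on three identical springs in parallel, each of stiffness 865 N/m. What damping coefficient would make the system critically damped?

272 N·s/m

Parallel springs add: k_eq = 3 × 865 = 2595 N/m.
c_c = 2√(k_eq·m) = 2√(2595 × 7.15) = 2 × 136.2 = 272.4 N·s/m.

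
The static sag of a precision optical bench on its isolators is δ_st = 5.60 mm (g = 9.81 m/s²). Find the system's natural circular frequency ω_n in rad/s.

ω_n = √(g/δ_st) = √(9.81/0.00560) = √1752 = 41.85 rad/s.

41.9 rad/s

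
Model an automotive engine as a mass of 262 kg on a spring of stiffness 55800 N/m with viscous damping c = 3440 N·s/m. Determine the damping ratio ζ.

ω_n = √(k/m) = √(55800/262) = 14.59 rad/s.
Critical damping c_c = 2√(k·m) = 2√(55800 × 262) = 7647 N·s/m, so ζ = c/c_c = 3440/7647 = 0.4498.

0.450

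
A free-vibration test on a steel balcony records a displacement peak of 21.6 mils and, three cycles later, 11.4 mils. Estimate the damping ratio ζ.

0.0339

Logarithmic decrement δ = (1/n)·ln(x₀/x_n) = (1/3)·ln(21.6/11.4) = (1/3)·ln(1.895) = 0.2130.
ζ = δ/√(4π² + δ²) = 0.2130/√(39.48 + 0.0454) = 0.2130/6.287 = 0.03388.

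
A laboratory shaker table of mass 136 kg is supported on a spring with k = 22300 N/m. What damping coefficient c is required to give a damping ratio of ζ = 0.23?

c_c = 2√(k·m) = 2√(22300 × 136) = 3483 N·s/m.
c = ζ·c_c = 0.23 × 3483 = 801.1 N·s/m.

801 N·s/m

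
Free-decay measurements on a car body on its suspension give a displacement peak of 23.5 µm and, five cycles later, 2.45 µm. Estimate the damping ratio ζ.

Logarithmic decrement δ = (1/n)·ln(x₀/x_n) = (1/5)·ln(23.5/2.45) = (1/5)·ln(9.592) = 0.4522.
ζ = δ/√(4π² + δ²) = 0.4522/√(39.48 + 0.204) = 0.4522/6.299 = 0.07178.

0.0718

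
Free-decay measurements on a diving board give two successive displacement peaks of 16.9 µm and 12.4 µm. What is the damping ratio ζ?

0.0492

Logarithmic decrement δ = (1/n)·ln(x₀/x_n) = (1/1)·ln(16.9/12.4) = (1/1)·ln(1.363) = 0.3096.
ζ = δ/√(4π² + δ²) = 0.3096/√(39.48 + 0.0959) = 0.3096/6.291 = 0.04922.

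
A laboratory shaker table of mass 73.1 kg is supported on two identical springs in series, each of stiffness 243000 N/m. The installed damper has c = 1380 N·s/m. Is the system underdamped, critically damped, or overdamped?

underdamped

Series springs: 1/k_eq = 2/243000, so k_eq = 243000/2 = 121500 N/m.
c_c = 2√(k_eq·m) = 5960 N·s/m; ζ = c/c_c = 1380/5960 = 0.232.
Since ζ < 1 the system is underdamped.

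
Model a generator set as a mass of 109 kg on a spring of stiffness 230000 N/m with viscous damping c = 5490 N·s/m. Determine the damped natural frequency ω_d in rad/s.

38.4 rad/s

ω_n = √(k/m) = √(230000/109) = 45.94 rad/s.
Critical damping c_c = 2√(k·m) = 2√(230000 × 109) = 10010 N·s/m, so ζ = c/c_c = 5490/10010 = 0.5482.
ω_d = ω_n√(1 − ζ²) = 45.94 × √(1 − 0.301) = 38.42 rad/s.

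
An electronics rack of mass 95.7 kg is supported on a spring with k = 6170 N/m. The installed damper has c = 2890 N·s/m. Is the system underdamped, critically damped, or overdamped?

c_c = 2√(k·m) = 1537 N·s/m; ζ = c/c_c = 2890/1537 = 1.88.
Since ζ > 1 the system is overdamped.

overdamped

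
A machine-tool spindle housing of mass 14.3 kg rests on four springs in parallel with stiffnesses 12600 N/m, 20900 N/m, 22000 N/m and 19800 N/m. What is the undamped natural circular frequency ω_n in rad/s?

72.6 rad/s

Parallel springs add: k_eq = 12600 + 20900 + 22000 + 19800 = 75300 N/m.
ω_n = √(k_eq/m) = √(75300/14.3) = √5266 = 72.57 rad/s.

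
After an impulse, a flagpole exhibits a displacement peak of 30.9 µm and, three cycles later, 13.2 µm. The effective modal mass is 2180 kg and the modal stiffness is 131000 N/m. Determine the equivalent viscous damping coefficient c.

1520 N·s/m

Logarithmic decrement δ = (1/n)·ln(x₀/x_n) = (1/3)·ln(30.9/13.2) = (1/3)·ln(2.341) = 0.2835.
ζ = δ/√(4π² + δ²) = 0.2835/√(39.48 + 0.0804) = 0.2835/6.290 = 0.04508.
c = ζ · 2√(km) = 0.04508 × 2√(131000 × 2180) = 0.04508 × 33800 = 1524 N·s/m.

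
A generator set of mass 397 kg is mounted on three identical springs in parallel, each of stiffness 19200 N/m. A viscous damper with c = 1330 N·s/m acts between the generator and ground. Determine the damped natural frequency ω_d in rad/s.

Parallel springs add: k_eq = 3 × 19200 = 57600 N/m.
ω_n = √(k_eq/m) = √(57600/397) = 12.05 rad/s.
Critical damping c_c = 2√(k_eq·m) = 2√(57600 × 397) = 9564 N·s/m, so ζ = c/c_c = 1330/9564 = 0.1391.
ω_d = ω_n√(1 − ζ²) = 12.05 × √(1 − 0.0193) = 11.93 rad/s.

11.9 rad/s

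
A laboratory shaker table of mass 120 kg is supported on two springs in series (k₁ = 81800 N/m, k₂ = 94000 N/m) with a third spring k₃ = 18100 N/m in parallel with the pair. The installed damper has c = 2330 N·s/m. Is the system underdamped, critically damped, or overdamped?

underdamped

Series pair: k_s = k₁k₂/(k₁+k₂) = (81800)(94000)/(81800 + 94000) = 43740 N/m. In parallel with k₃: k_eq = 43740 + 18100 = 61840 N/m.
c_c = 2√(k_eq·m) = 5448 N·s/m; ζ = c/c_c = 2330/5448 = 0.428.
Since ζ < 1 the system is underdamped.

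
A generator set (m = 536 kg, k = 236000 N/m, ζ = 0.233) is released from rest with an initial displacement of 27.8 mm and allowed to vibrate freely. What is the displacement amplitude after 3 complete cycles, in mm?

Logarithmic decrement δ = 2πζ/√(1 − ζ²) = 2π × 0.2330/√(1 − 0.0543) = 1.505.
After n cycles, x_n/x₀ = e^(−nδ), so x_3 = 27.8 × e^(−3 × 1.505) = 27.8 × 0.01093 = 0.3039 mm.

0.304 mm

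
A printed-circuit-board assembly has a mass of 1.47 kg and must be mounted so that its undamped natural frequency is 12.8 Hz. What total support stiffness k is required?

9510 N/m

ω_n = 2πf_n = 2π × 12.8 = 80.42 rad/s.
k = m·ω_n² = 1.47 × 80.42² = 1.47 × 6468 = 9508 N/m.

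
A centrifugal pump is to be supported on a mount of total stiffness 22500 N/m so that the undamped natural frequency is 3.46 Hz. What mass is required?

47.6 kg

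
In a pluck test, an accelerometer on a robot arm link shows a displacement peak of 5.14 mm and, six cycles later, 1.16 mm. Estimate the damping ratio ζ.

0.0395

Logarithmic decrement δ = (1/n)·ln(x₀/x_n) = (1/6)·ln(5.14/1.16) = (1/6)·ln(4.431) = 0.2481.
ζ = δ/√(4π² + δ²) = 0.2481/√(39.48 + 0.0616) = 0.2481/6.288 = 0.03946.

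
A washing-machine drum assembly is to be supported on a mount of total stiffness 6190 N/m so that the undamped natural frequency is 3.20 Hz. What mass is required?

15.3 kg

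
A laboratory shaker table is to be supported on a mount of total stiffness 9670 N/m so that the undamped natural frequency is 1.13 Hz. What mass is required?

192 kg

ω_n = 2πf_n = 2π × 1.13 = 7.100 rad/s.
m = k/ω_n² = 9670/7.100² = 9670/50.41 = 191.8 kg.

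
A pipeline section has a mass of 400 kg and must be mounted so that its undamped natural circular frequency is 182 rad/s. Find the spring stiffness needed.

k = m·ω_n² = 400 × 182.0² = 400 × 33120 = 13250000 N/m.

13200000 N/m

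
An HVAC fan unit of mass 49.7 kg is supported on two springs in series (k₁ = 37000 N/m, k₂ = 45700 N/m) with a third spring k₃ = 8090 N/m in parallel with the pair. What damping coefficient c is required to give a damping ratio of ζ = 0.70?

1670 N·s/m

Series pair: k_s = k₁k₂/(k₁+k₂) = (37000)(45700)/(37000 + 45700) = 20450 N/m. In parallel with k₃: k_eq = 20450 + 8090 = 28540 N/m.
c_c = 2√(k_eq·m) = 2√(28540 × 49.7) = 2382 N·s/m.
c = ζ·c_c = 0.70 × 2382 = 1667 N·s/m.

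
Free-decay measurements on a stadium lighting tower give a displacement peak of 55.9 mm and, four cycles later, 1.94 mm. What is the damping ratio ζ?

0.133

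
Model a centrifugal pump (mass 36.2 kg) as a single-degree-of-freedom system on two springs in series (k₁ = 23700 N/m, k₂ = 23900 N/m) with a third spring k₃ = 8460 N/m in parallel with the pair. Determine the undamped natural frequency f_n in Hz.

3.77 Hz

Series pair: k_s = k₁k₂/(k₁+k₂) = (23700)(23900)/(23700 + 23900) = 11900 N/m. In parallel with k₃: k_eq = 11900 + 8460 = 20360 N/m.
ω_n = √(k_eq/m) = √(20360/36.2) = √562.4 = 23.72 rad/s.
f_n = ω_n/(2π) = 23.72/6.283 = 3.774 Hz.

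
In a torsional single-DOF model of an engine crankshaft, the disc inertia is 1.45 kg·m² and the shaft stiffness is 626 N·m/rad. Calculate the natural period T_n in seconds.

0.302 s

ω_n = √(k_t/J) = √(626/1.45) = √431.7 = 20.78 rad/s.
T_n = 2π/ω_n = 6.283/20.78 = 0.3024 s.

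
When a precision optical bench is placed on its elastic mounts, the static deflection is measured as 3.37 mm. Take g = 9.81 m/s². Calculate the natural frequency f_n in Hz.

ω_n = √(g/δ_st) = √(9.81/0.00337) = √2911 = 53.95 rad/s.
f_n = ω_n/(2π) = 53.95/6.283 = 8.587 Hz.

8.59 Hz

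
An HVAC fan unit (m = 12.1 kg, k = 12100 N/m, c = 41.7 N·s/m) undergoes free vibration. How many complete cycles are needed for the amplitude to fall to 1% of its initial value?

ζ = c/(2√(km)) = 41.7/(2√(12100 × 12.1)) = 41.7/765.3 = 0.05449.
Logarithmic decrement δ = 2πζ/√(1 − ζ²) = 2π × 0.05449/√(1 − 0.00297) = 0.3429.
x_n/x₀ = e^(−nδ) ≤ 0.01; take ln: n ≥ ln(1/0.01)/δ = 4.605/0.3429 = 13.43.
So 14 complete cycles are required.

14 cycles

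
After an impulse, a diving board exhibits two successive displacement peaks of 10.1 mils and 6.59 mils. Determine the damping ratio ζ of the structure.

0.0678

Logarithmic decrement δ = (1/n)·ln(x₀/x_n) = (1/1)·ln(10.1/6.59) = (1/1)·ln(1.533) = 0.4270.
ζ = δ/√(4π² + δ²) = 0.4270/√(39.48 + 0.182) = 0.4270/6.298 = 0.06780.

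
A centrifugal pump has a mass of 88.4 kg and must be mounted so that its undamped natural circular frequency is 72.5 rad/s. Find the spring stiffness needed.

k = m·ω_n² = 88.4 × 72.50² = 88.4 × 5256 = 464700 N/m.

465000 N/m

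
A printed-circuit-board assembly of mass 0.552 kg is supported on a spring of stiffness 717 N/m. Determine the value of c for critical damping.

39.8 N·s/m

c_c = 2√(k·m) = 2√(717.0 × 0.552) = 2 × 19.89 = 39.79 N·s/m.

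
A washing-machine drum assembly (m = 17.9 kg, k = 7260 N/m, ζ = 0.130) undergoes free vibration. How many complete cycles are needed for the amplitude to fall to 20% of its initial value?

2 cycles

Logarithmic decrement δ = 2πζ/√(1 − ζ²) = 2π × 0.1300/√(1 − 0.0169) = 0.8238.
x_n/x₀ = e^(−nδ) ≤ 0.2; take ln: n ≥ ln(1/0.2)/δ = 1.609/0.8238 = 1.954.
So 2 complete cycles are required.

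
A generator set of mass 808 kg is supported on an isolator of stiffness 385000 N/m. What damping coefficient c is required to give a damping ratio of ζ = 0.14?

c_c = 2√(k·m) = 2√(385000 × 808) = 35270 N·s/m.
c = ζ·c_c = 0.14 × 35270 = 4938 N·s/m.

4940 N·s/m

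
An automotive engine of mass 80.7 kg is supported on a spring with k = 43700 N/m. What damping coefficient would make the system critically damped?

3760 N·s/m

c_c = 2√(k·m) = 2√(43700 × 80.7) = 2 × 1878 = 3756 N·s/m.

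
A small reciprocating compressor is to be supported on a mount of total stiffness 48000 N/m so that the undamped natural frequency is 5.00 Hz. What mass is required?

48.6 kg

ω_n = 2πf_n = 2π × 5.00 = 31.42 rad/s.
m = k/ω_n² = 48000/31.42² = 48000/987.0 = 48.63 kg.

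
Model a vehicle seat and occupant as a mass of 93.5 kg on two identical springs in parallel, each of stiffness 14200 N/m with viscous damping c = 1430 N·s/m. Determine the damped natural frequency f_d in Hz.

Parallel springs add: k_eq = 2 × 14200 = 28400 N/m.
ω_n = √(k_eq/m) = √(28400/93.5) = 17.43 rad/s.
Critical damping c_c = 2√(k_eq·m) = 2√(28400 × 93.5) = 3259 N·s/m, so ζ = c/c_c = 1430/3259 = 0.4388.
ω_d = ω_n√(1 − ζ²) = 17.43 × √(1 − 0.193) = 15.66 rad/s.
f_d = ω_d/(2π) = 2.493 Hz.

2.49 Hz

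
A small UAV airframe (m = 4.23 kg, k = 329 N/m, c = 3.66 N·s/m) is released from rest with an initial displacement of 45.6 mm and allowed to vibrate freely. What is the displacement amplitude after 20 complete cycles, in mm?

0.0952 mm

ζ = c/(2√(km)) = 3.66/(2√(329 × 4.23)) = 3.66/74.61 = 0.04905.
Logarithmic decrement δ = 2πζ/√(1 − ζ²) = 2π × 0.04905/√(1 − 0.00241) = 0.3086.
After n cycles, x_n/x₀ = e^(−nδ), so x_20 = 45.6 × e^(−20 × 0.3086) = 45.6 × 0.002087 = 0.09518 mm.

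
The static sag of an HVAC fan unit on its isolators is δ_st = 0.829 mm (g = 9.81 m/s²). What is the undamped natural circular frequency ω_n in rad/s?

109 rad/s

ω_n = √(g/δ_st) = √(9.81/0.000829) = √11830 = 108.8 rad/s.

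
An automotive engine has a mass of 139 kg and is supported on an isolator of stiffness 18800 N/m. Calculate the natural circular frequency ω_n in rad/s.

ω_n = √(k/m) = √(18800/139) = √135.3 = 11.63 rad/s.

11.6 rad/s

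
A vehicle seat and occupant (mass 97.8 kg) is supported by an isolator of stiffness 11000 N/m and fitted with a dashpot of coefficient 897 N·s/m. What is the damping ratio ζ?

ω_n = √(k/m) = √(11000/97.8) = 10.61 rad/s.
Critical damping c_c = 2√(k·m) = 2√(11000 × 97.8) = 2074 N·s/m, so ζ = c/c_c = 897/2074 = 0.4324.

0.432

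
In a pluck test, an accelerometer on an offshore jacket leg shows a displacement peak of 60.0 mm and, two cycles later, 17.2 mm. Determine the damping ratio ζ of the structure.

0.0989

Logarithmic decrement δ = (1/n)·ln(x₀/x_n) = (1/2)·ln(60.0/17.2) = (1/2)·ln(3.488) = 0.6247.
ζ = δ/√(4π² + δ²) = 0.6247/√(39.48 + 0.390) = 0.6247/6.314 = 0.09894.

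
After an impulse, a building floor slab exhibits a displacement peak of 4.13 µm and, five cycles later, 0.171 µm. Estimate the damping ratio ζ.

0.101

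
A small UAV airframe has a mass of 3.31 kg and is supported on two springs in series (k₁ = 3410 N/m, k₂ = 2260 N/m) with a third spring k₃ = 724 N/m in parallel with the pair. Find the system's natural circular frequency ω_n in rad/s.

25.1 rad/s

Series pair: k_s = k₁k₂/(k₁+k₂) = (3410)(2260)/(3410 + 2260) = 1359 N/m. In parallel with k₃: k_eq = 1359 + 724 = 2083 N/m.
ω_n = √(k_eq/m) = √(2083/3.31) = √629.4 = 25.09 rad/s.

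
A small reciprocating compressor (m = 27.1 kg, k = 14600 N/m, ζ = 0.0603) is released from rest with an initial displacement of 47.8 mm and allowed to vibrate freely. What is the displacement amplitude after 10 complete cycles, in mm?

Logarithmic decrement δ = 2πζ/√(1 − ζ²) = 2π × 0.06030/√(1 − 0.00364) = 0.3796.
After n cycles, x_n/x₀ = e^(−nδ), so x_10 = 47.8 × e^(−10 × 0.3796) = 47.8 × 0.02247 = 1.074 mm.

1.07 mm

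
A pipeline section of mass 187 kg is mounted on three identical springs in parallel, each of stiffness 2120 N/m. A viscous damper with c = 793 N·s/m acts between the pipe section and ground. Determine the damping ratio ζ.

0.364

Parallel springs add: k_eq = 3 × 2120 = 6360 N/m.
ω_n = √(k_eq/m) = √(6360/187) = 5.832 rad/s.
Critical damping c_c = 2√(k_eq·m) = 2√(6360 × 187) = 2181 N·s/m, so ζ = c/c_c = 793/2181 = 0.3636.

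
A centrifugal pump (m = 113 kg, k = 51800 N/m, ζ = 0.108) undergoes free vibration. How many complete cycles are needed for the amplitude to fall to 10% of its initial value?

4 cycles

Logarithmic decrement δ = 2πζ/√(1 − ζ²) = 2π × 0.1080/√(1 − 0.0117) = 0.6826.
x_n/x₀ = e^(−nδ) ≤ 0.1; take ln: n ≥ ln(1/0.1)/δ = 2.303/0.6826 = 3.373.
So 4 complete cycles are required.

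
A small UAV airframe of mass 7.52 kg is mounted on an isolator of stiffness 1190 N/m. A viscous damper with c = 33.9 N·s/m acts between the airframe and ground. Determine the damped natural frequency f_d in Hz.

1.97 Hz

ω_n = √(k/m) = √(1190/7.52) = 12.58 rad/s.
Critical damping c_c = 2√(k·m) = 2√(1190 × 7.52) = 189.2 N·s/m, so ζ = c/c_c = 33.9/189.2 = 0.1792.
ω_d = ω_n√(1 − ζ²) = 12.58 × √(1 − 0.0321) = 12.38 rad/s.
f_d = ω_d/(2π) = 1.970 Hz.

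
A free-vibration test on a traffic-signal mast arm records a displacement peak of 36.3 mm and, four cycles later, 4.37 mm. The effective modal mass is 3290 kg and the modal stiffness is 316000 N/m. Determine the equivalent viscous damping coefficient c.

Logarithmic decrement δ = (1/n)·ln(x₀/x_n) = (1/4)·ln(36.3/4.37) = (1/4)·ln(8.307) = 0.5293.
ζ = δ/√(4π² + δ²) = 0.5293/√(39.48 + 0.280) = 0.5293/6.305 = 0.08394.
c = ζ · 2√(km) = 0.08394 × 2√(316000 × 3290) = 0.08394 × 64490 = 5413 N·s/m.

5410 N·s/m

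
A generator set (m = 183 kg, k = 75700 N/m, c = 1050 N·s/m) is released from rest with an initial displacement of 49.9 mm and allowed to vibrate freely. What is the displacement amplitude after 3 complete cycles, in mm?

ζ = c/(2√(km)) = 1050/(2√(75700 × 183)) = 1050/7444 = 0.1411.
Logarithmic decrement δ = 2πζ/√(1 − ζ²) = 2π × 0.1411/√(1 − 0.0199) = 0.8952.
After n cycles, x_n/x₀ = e^(−nδ), so x_3 = 49.9 × e^(−3 × 0.8952) = 49.9 × 0.06818 = 3.402 mm.

3.40 mm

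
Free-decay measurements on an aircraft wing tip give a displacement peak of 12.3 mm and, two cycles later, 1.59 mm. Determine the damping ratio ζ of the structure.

Logarithmic decrement δ = (1/n)·ln(x₀/x_n) = (1/2)·ln(12.3/1.59) = (1/2)·ln(7.736) = 1.023.
ζ = δ/√(4π² + δ²) = 1.023/√(39.48 + 1.05) = 1.023/6.366 = 0.1607.

0.161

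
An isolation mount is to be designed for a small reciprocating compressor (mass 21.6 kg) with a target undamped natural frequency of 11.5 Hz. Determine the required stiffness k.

113000 N/m

ω_n = 2πf_n = 2π × 11.5 = 72.26 rad/s.
k = m·ω_n² = 21.6 × 72.26² = 21.6 × 5221 = 112800 N/m.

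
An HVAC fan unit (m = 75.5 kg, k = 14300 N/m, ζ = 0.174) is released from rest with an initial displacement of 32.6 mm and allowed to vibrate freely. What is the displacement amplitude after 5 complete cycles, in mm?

Logarithmic decrement δ = 2πζ/√(1 − ζ²) = 2π × 0.1740/√(1 − 0.0303) = 1.110.
After n cycles, x_n/x₀ = e^(−nδ), so x_5 = 32.6 × e^(−5 × 1.110) = 32.6 × 0.003883 = 0.1266 mm.

0.127 mm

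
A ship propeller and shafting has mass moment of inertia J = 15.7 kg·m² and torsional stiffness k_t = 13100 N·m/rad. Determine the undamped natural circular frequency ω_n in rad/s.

ω_n = √(k_t/J) = √(13100/15.7) = √834.4 = 28.89 rad/s.

28.9 rad/s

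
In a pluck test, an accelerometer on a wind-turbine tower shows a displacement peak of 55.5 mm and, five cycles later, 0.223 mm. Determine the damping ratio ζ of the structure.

0.173

Logarithmic decrement δ = (1/n)·ln(x₀/x_n) = (1/5)·ln(55.5/0.223) = (1/5)·ln(248.9) = 1.103.
ζ = δ/√(4π² + δ²) = 1.103/√(39.48 + 1.22) = 1.103/6.379 = 0.1730.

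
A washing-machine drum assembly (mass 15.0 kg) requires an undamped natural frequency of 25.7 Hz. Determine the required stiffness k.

391000 N/m

ω_n = 2πf_n = 2π × 25.7 = 161.5 rad/s.
k = m·ω_n² = 15.0 × 161.5² = 15.0 × 26080 = 391100 N/m.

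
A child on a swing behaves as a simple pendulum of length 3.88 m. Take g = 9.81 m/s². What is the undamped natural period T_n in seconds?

3.95 s

For a simple pendulum ω_n = √(g/L) = √(9.81/3.88) = √2.528 = 1.590 rad/s.
T_n = 2π/ω_n = 6.283/1.590 = 3.951 s.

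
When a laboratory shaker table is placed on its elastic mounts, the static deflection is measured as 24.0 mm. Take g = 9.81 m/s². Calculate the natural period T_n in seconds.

0.311 s

ω_n = √(g/δ_st) = √(9.81/0.0240) = √408.8 = 20.22 rad/s.
T_n = 2π/ω_n = 6.283/20.22 = 0.3108 s.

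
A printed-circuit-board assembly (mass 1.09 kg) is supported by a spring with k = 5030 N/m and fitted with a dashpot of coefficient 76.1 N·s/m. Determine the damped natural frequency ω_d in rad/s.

58.3 rad/s

ω_n = √(k/m) = √(5030/1.09) = 67.93 rad/s.
Critical damping c_c = 2√(k·m) = 2√(5030 × 1.09) = 148.1 N·s/m, so ζ = c/c_c = 76.1/148.1 = 0.5139.
ω_d = ω_n√(1 − ζ²) = 67.93 × √(1 − 0.264) = 58.28 rad/s.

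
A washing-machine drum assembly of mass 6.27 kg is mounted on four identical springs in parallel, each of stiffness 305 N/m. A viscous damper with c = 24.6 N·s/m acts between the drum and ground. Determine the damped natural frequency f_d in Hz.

2.20 Hz

Parallel springs add: k_eq = 4 × 305 = 1220 N/m.
ω_n = √(k_eq/m) = √(1220/6.27) = 13.95 rad/s.
Critical damping c_c = 2√(k_eq·m) = 2√(1220 × 6.27) = 174.9 N·s/m, so ζ = c/c_c = 24.6/174.9 = 0.1406.
ω_d = ω_n√(1 − ζ²) = 13.95 × √(1 − 0.0198) = 13.81 rad/s.
f_d = ω_d/(2π) = 2.198 Hz.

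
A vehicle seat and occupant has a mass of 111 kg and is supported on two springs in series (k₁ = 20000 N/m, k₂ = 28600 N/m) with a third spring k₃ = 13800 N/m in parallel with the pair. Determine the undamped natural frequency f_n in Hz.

Series pair: k_s = k₁k₂/(k₁+k₂) = (20000)(28600)/(20000 + 28600) = 11770 N/m. In parallel with k₃: k_eq = 11770 + 13800 = 25570 N/m.
ω_n = √(k_eq/m) = √(25570/111) = √230.4 = 15.18 rad/s.
f_n = ω_n/(2π) = 15.18/6.283 = 2.416 Hz.

2.42 Hz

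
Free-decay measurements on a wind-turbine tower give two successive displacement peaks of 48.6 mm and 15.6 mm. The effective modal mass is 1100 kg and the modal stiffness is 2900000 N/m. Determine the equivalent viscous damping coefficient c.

20100 N·s/m

Logarithmic decrement δ = (1/n)·ln(x₀/x_n) = (1/1)·ln(48.6/15.6) = (1/1)·ln(3.115) = 1.136.
ζ = δ/√(4π² + δ²) = 1.136/√(39.48 + 1.29) = 1.136/6.385 = 0.1780.
c = ζ · 2√(km) = 0.1780 × 2√(2900000 × 1100) = 0.1780 × 113000 = 20100 N·s/m.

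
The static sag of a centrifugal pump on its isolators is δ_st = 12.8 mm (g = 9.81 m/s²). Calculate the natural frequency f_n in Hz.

ω_n = √(g/δ_st) = √(9.81/0.0128) = √766.4 = 27.68 rad/s.
f_n = ω_n/(2π) = 27.68/6.283 = 4.406 Hz.

4.41 Hz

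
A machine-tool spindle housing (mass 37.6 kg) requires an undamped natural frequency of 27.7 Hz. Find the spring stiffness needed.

ω_n = 2πf_n = 2π × 27.7 = 174.0 rad/s.
k = m·ω_n² = 37.6 × 174.0² = 37.6 × 30290 = 1139000 N/m.

1140000 N/m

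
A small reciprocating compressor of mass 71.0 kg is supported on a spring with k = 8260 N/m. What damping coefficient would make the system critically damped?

1530 N·s/m

c_c = 2√(k·m) = 2√(8260 × 71.0) = 2 × 765.8 = 1532 N·s/m.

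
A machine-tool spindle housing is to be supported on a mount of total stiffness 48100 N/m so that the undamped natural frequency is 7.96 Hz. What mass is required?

19.2 kg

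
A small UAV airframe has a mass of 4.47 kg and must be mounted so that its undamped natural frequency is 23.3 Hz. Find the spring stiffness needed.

95800 N/m

ω_n = 2πf_n = 2π × 23.3 = 146.4 rad/s.
k = m·ω_n² = 4.47 × 146.4² = 4.47 × 21430 = 95800 N/m.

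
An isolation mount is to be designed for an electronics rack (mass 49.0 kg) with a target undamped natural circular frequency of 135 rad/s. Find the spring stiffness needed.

k = m·ω_n² = 49.0 × 135.0² = 49.0 × 18220 = 893000 N/m.

893000 N/m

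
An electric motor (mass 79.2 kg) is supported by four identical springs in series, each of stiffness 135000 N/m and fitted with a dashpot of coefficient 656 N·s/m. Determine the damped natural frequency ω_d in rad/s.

20.2 rad/s

Series springs: 1/k_eq = 4/135000, so k_eq = 135000/4 = 33750 N/m.
ω_n = √(k_eq/m) = √(33750/79.2) = 20.64 rad/s.
Critical damping c_c = 2√(k_eq·m) = 2√(33750 × 79.2) = 3270 N·s/m, so ζ = c/c_c = 656/3270 = 0.2006.
ω_d = ω_n√(1 − ζ²) = 20.64 × √(1 − 0.0402) = 20.22 rad/s.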